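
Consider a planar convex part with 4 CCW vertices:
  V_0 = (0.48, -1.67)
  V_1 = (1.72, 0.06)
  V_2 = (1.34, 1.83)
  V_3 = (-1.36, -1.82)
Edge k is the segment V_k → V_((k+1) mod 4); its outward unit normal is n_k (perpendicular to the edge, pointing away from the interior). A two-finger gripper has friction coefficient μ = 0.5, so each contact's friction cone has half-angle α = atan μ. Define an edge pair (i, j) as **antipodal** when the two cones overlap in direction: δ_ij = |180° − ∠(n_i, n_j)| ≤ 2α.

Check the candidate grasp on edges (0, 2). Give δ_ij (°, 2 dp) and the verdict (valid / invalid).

δ = 0.86°, valid

α = atan 0.5 = 26.57°;  2α = 53.13°
edge 0: e_0 = (+1.24, +1.73);  n_0 = (+0.8128, -0.5826)
edge 2: e_2 = (-2.70, -3.65);  n_2 = (-0.8039, +0.5947)
∠(n_0, n_2) = 179.14°
δ = |180° − 179.14°| = 0.86°
0.86° ≤ 2α = 53.13°  →  valid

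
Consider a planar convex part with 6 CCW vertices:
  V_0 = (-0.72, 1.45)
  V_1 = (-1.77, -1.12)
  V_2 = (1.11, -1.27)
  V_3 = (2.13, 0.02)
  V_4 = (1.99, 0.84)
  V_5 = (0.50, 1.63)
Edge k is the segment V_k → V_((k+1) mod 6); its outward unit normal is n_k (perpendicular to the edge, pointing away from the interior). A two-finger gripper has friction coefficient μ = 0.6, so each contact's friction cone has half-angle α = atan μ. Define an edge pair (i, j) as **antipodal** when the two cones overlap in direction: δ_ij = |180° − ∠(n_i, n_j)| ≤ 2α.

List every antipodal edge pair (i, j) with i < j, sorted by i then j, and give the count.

α = atan 0.6 = 30.96°;  2α = 61.93°
n_0 = (-0.9257, +0.3782)
n_1 = (-0.0520, -0.9986)
n_2 = (+0.7844, -0.6202)
n_3 = (+0.9857, +0.1683)
n_4 = (+0.4684, +0.8835)
n_5 = (-0.1460, +0.9893)
  (0,1): δ = 70.76°  ·
  (0,2): δ = 16.11°  ✓
  (0,3): δ = 31.91°  ✓
  (0,4): δ = 84.29°  ·
  (0,5): δ = 120.62°  ·
  (1,2): δ = 125.35°  ·
  (1,3): δ = 77.33°  ·
  (1,4): δ = 24.95°  ✓
  (1,5): δ = 11.37°  ✓
  (2,3): δ = 131.98°  ·
  (2,4): δ = 79.60°  ·
  (2,5): δ = 43.27°  ✓
  (3,4): δ = 127.62°  ·
  (3,5): δ = 91.30°  ·
  (4,5): δ = 143.67°  ·
antipodal pairs: 5

count = 5; pairs: (0,2), (0,3), (1,4), (1,5), (2,5)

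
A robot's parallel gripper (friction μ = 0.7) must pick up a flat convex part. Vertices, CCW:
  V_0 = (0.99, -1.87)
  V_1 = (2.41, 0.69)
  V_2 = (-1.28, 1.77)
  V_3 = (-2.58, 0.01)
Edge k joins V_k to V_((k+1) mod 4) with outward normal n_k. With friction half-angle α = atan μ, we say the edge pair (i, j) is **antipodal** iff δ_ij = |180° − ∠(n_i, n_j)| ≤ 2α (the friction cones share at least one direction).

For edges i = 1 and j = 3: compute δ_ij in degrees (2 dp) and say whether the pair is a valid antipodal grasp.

δ = 11.46°, valid

α = atan 0.7 = 34.99°;  2α = 69.98°
edge 1: e_1 = (-3.69, +1.08);  n_1 = (+0.2809, +0.9597)
edge 3: e_3 = (+3.57, -1.88);  n_3 = (-0.4660, -0.8848)
∠(n_1, n_3) = 168.54°
δ = |180° − 168.54°| = 11.46°
11.46° ≤ 2α = 69.98°  →  valid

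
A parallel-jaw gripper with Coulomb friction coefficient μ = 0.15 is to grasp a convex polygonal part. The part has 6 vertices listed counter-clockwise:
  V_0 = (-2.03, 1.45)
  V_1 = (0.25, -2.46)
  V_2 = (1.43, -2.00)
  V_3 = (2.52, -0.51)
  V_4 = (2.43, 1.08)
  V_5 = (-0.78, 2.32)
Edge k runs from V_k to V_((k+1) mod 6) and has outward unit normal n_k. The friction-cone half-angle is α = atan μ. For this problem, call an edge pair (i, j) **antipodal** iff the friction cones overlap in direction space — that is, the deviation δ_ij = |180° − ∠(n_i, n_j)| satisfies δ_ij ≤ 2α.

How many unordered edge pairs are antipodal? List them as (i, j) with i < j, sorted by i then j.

α = atan 0.15 = 8.53°;  2α = 17.06°
n_0 = (-0.8639, -0.5037)
n_1 = (+0.3632, -0.9317)
n_2 = (+0.8071, -0.5904)
n_3 = (+0.9984, +0.0565)
n_4 = (+0.3603, +0.9328)
n_5 = (-0.5713, +0.8208)
  (0,1): δ = 98.95°  ·
  (0,2): δ = 66.43°  ·
  (0,3): δ = 27.01°  ·
  (0,4): δ = 38.63°  ·
  (0,5): δ = 94.59°  ·
  (1,2): δ = 147.48°  ·
  (1,3): δ = 108.06°  ·
  (1,4): δ = 42.42°  ·
  (1,5): δ = 13.54°  ✓
  (2,3): δ = 140.57°  ·
  (2,4): δ = 74.93°  ·
  (2,5): δ = 18.97°  ·
  (3,4): δ = 114.36°  ·
  (3,5): δ = 58.40°  ·
  (4,5): δ = 124.04°  ·
antipodal pairs: 1

count = 1; pairs: (1,5)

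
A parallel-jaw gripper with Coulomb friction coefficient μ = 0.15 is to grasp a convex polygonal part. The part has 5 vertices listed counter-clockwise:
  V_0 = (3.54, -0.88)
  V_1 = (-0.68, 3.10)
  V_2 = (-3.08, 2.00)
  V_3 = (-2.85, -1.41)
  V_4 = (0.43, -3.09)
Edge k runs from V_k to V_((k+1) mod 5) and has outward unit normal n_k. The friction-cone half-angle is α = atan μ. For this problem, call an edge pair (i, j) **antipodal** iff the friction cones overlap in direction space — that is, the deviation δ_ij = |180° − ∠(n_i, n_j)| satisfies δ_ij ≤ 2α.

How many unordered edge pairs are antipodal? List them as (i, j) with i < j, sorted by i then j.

α = atan 0.15 = 8.53°;  2α = 17.06°
n_0 = (+0.6861, +0.7275)
n_1 = (-0.4167, +0.9091)
n_2 = (-0.9977, -0.0673)
n_3 = (-0.4559, -0.8900)
n_4 = (+0.5793, -0.8151)
  (0,1): δ = 112.05°  ·
  (0,2): δ = 42.82°  ·
  (0,3): δ = 16.20°  ✓
  (0,4): δ = 78.72°  ·
  (1,2): δ = 110.76°  ·
  (1,3): δ = 51.74°  ·
  (1,4): δ = 10.77°  ✓
  (2,3): δ = 120.98°  ·
  (2,4): δ = 58.46°  ·
  (3,4): δ = 117.48°  ·
antipodal pairs: 2

count = 2; pairs: (0,3), (1,4)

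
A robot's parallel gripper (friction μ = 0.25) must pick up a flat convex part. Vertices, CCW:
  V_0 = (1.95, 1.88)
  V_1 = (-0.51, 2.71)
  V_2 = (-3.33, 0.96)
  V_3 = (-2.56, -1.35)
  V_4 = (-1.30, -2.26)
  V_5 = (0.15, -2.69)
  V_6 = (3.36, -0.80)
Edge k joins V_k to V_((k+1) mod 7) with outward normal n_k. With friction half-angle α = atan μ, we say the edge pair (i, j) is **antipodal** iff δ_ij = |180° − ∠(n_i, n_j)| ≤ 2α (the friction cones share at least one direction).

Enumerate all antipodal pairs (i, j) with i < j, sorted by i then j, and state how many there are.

count = 5; pairs: (0,3), (0,4), (1,5), (2,6), (3,6)

α = atan 0.25 = 14.04°;  2α = 28.07°
n_0 = (+0.3197, +0.9475)
n_1 = (-0.5273, +0.8497)
n_2 = (-0.9487, -0.3162)
n_3 = (-0.5855, -0.8107)
n_4 = (-0.2843, -0.9587)
n_5 = (+0.5074, -0.8617)
n_6 = (+0.8850, +0.4656)
  (0,1): δ = 129.53°  ·
  (0,2): δ = 52.92°  ·
  (0,3): δ = 17.19°  ✓
  (0,4): δ = 2.13°  ✓
  (0,5): δ = 49.13°  ·
  (0,6): δ = 136.39°  ·
  (1,2): δ = 103.39°  ·
  (1,3): δ = 67.66°  ·
  (1,4): δ = 48.34°  ·
  (1,5): δ = 1.33°  ✓
  (1,6): δ = 85.93°  ·
  (2,3): δ = 144.27°  ·
  (2,4): δ = 124.95°  ·
  (2,5): δ = 77.95°  ·
  (2,6): δ = 9.31°  ✓
  (3,4): δ = 160.68°  ·
  (3,5): δ = 113.67°  ·
  (3,6): δ = 26.41°  ✓
  (4,5): δ = 132.99°  ·
  (4,6): δ = 45.73°  ·
  (5,6): δ = 92.74°  ·
antipodal pairs: 5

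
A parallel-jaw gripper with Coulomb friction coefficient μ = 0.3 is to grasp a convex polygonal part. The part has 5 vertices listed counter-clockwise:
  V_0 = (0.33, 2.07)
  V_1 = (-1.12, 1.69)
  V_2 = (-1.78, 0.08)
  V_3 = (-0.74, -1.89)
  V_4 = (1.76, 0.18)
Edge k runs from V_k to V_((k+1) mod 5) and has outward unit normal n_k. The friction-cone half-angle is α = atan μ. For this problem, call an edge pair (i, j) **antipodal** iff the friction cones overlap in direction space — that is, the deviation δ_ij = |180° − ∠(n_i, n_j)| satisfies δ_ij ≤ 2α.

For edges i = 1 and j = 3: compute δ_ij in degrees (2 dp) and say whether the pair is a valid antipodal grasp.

α = atan 0.3 = 16.70°;  2α = 33.40°
edge 1: e_1 = (-0.66, -1.61);  n_1 = (-0.9253, +0.3793)
edge 3: e_3 = (+2.50, +2.07);  n_3 = (+0.6378, -0.7702)
∠(n_1, n_3) = 151.92°
δ = |180° − 151.92°| = 28.08°
28.08° ≤ 2α = 33.40°  →  valid

δ = 28.08°, valid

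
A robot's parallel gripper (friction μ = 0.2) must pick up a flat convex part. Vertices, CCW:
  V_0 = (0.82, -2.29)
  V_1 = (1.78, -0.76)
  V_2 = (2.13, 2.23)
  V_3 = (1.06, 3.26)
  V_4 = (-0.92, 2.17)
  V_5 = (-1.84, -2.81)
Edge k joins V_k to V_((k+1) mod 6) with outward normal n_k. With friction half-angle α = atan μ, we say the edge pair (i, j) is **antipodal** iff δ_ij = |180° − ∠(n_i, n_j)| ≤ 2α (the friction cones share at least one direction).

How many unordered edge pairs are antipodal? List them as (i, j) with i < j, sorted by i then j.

count = 3; pairs: (0,4), (1,4), (3,5)

α = atan 0.2 = 11.31°;  2α = 22.62°
n_0 = (+0.8471, -0.5315)
n_1 = (+0.9932, -0.1163)
n_2 = (+0.6935, +0.7204)
n_3 = (-0.4823, +0.8760)
n_4 = (-0.9834, +0.1817)
n_5 = (+0.1919, -0.9814)
  (0,1): δ = 154.57°  ·
  (0,2): δ = 101.80°  ·
  (0,3): δ = 29.06°  ·
  (0,4): δ = 21.64°  ✓
  (0,5): δ = 133.17°  ·
  (1,2): δ = 127.23°  ·
  (1,3): δ = 54.49°  ·
  (1,4): δ = 3.79°  ✓
  (1,5): δ = 107.74°  ·
  (2,3): δ = 107.26°  ·
  (2,4): δ = 56.56°  ·
  (2,5): δ = 54.97°  ·
  (3,4): δ = 129.30°  ·
  (3,5): δ = 17.77°  ✓
  (4,5): δ = 68.47°  ·
antipodal pairs: 3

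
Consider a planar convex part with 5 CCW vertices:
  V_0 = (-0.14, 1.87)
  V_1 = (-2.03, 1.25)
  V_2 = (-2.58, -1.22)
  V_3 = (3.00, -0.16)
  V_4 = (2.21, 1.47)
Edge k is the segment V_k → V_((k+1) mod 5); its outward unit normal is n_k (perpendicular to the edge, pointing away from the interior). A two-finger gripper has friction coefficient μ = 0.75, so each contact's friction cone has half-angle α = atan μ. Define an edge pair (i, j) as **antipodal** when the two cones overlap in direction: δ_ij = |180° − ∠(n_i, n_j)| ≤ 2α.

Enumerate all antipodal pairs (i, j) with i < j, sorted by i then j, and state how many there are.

count = 4; pairs: (0,2), (1,2), (1,3), (2,4)

α = atan 0.75 = 36.87°;  2α = 73.74°
n_0 = (-0.3117, +0.9502)
n_1 = (-0.9761, +0.2173)
n_2 = (+0.1866, -0.9824)
n_3 = (+0.8999, +0.4361)
n_4 = (+0.1678, +0.9858)
  (0,1): δ = 120.72°  ·
  (0,2): δ = 7.41°  ✓
  (0,3): δ = 97.70°  ·
  (0,4): δ = 152.18°  ·
  (1,2): δ = 66.69°  ✓
  (1,3): δ = 38.41°  ✓
  (1,4): δ = 92.89°  ·
  (2,3): δ = 74.90°  ·
  (2,4): δ = 20.42°  ✓
  (3,4): δ = 125.52°  ·
antipodal pairs: 4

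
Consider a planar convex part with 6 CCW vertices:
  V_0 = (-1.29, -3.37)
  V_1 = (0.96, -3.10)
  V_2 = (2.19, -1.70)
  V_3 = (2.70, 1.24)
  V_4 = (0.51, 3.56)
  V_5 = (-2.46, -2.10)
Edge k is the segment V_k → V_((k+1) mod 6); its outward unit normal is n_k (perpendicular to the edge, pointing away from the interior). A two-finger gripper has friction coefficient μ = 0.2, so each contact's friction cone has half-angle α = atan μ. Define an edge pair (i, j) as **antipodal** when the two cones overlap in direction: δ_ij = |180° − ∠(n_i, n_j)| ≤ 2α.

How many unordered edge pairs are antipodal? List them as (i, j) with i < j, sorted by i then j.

α = atan 0.2 = 11.31°;  2α = 22.62°
n_0 = (+0.1191, -0.9929)
n_1 = (+0.7512, -0.6600)
n_2 = (+0.9853, -0.1709)
n_3 = (+0.7272, +0.6864)
n_4 = (-0.8855, +0.4646)
n_5 = (-0.7355, -0.6776)
  (0,1): δ = 138.14°  ·
  (0,2): δ = 106.68°  ·
  (0,3): δ = 53.49°  ·
  (0,4): δ = 55.47°  ·
  (0,5): δ = 125.81°  ·
  (1,2): δ = 148.54°  ·
  (1,3): δ = 95.35°  ·
  (1,4): δ = 13.61°  ✓
  (1,5): δ = 83.95°  ·
  (2,3): δ = 126.81°  ·
  (2,4): δ = 17.85°  ✓
  (2,5): δ = 52.49°  ·
  (3,4): δ = 71.04°  ·
  (3,5): δ = 0.70°  ✓
  (4,5): δ = 109.66°  ·
antipodal pairs: 3

count = 3; pairs: (1,4), (2,4), (3,5)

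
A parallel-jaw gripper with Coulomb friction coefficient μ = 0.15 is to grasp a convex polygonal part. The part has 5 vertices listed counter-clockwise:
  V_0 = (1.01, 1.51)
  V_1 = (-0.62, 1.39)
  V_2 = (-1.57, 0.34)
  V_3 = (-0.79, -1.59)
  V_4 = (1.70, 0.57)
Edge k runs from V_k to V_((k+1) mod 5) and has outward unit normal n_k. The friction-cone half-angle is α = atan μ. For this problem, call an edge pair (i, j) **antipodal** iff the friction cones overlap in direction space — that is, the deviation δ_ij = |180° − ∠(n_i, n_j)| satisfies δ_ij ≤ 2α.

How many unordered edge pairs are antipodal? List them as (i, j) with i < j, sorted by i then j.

α = atan 0.15 = 8.53°;  2α = 17.06°
n_0 = (-0.0734, +0.9973)
n_1 = (-0.7415, +0.6709)
n_2 = (-0.9271, -0.3747)
n_3 = (+0.6553, -0.7554)
n_4 = (+0.8061, +0.5917)
  (0,1): δ = 136.35°  ·
  (0,2): δ = 72.20°  ·
  (0,3): δ = 36.73°  ·
  (0,4): δ = 122.07°  ·
  (1,2): δ = 115.86°  ·
  (1,3): δ = 6.92°  ✓
  (1,4): δ = 78.42°  ·
  (2,3): δ = 71.07°  ·
  (2,4): δ = 14.27°  ✓
  (3,4): δ = 94.66°  ·
antipodal pairs: 2

count = 2; pairs: (1,3), (2,4)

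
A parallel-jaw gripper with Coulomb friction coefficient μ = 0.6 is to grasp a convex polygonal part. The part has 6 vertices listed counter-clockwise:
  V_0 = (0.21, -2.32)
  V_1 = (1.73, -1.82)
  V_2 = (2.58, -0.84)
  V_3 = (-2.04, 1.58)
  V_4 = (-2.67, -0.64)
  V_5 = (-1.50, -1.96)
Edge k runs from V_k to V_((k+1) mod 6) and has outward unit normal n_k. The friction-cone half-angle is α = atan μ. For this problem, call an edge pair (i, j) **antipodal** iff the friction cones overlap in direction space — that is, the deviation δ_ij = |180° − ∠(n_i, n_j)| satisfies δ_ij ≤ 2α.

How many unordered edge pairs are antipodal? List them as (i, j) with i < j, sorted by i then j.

count = 5; pairs: (0,2), (0,3), (1,3), (2,4), (2,5)

α = atan 0.6 = 30.96°;  2α = 61.93°
n_0 = (+0.3125, -0.9499)
n_1 = (+0.7554, -0.6552)
n_2 = (+0.4640, +0.8858)
n_3 = (-0.9620, +0.2730)
n_4 = (-0.7483, -0.6633)
n_5 = (-0.2060, -0.9785)
  (0,1): δ = 149.15°  ·
  (0,2): δ = 45.85°  ✓
  (0,3): δ = 55.95°  ✓
  (0,4): δ = 113.34°  ·
  (0,5): δ = 149.90°  ·
  (1,2): δ = 76.71°  ·
  (1,3): δ = 25.09°  ✓
  (1,4): δ = 82.49°  ·
  (1,5): δ = 119.05°  ·
  (2,3): δ = 78.20°  ·
  (2,4): δ = 20.80°  ✓
  (2,5): δ = 15.76°  ✓
  (3,4): δ = 122.60°  ·
  (3,5): δ = 86.05°  ·
  (4,5): δ = 143.44°  ·
antipodal pairs: 5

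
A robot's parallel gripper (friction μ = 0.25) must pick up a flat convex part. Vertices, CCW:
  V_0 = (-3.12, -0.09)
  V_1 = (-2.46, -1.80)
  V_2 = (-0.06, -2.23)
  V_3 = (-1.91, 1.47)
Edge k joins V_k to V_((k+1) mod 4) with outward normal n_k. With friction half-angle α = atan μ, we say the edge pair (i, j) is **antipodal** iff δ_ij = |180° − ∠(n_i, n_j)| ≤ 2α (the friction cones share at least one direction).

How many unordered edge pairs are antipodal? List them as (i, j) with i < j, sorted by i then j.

α = atan 0.25 = 14.04°;  2α = 28.07°
n_0 = (-0.9329, -0.3601)
n_1 = (-0.1764, -0.9843)
n_2 = (+0.8944, +0.4472)
n_3 = (-0.7902, +0.6129)
  (0,1): δ = 121.26°  ·
  (0,2): δ = 5.46°  ✓
  (0,3): δ = 121.10°  ·
  (1,2): δ = 53.28°  ·
  (1,3): δ = 62.36°  ·
  (2,3): δ = 64.36°  ·
antipodal pairs: 1

count = 1; pairs: (0,2)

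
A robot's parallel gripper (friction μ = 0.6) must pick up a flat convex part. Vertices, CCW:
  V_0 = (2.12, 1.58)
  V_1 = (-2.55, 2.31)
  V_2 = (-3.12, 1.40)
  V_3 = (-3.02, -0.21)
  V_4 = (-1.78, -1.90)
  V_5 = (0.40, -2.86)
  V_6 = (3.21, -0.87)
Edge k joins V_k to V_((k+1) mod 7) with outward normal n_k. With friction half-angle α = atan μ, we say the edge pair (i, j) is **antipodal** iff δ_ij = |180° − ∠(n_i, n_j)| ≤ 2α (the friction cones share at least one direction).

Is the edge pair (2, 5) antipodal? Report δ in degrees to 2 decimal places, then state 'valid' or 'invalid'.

δ = 58.25°, valid

α = atan 0.6 = 30.96°;  2α = 61.93°
edge 2: e_2 = (+0.10, -1.61);  n_2 = (-0.9981, -0.0620)
edge 5: e_5 = (+2.81, +1.99);  n_5 = (+0.5779, -0.8161)
∠(n_2, n_5) = 121.75°
δ = |180° − 121.75°| = 58.25°
58.25° ≤ 2α = 61.93°  →  valid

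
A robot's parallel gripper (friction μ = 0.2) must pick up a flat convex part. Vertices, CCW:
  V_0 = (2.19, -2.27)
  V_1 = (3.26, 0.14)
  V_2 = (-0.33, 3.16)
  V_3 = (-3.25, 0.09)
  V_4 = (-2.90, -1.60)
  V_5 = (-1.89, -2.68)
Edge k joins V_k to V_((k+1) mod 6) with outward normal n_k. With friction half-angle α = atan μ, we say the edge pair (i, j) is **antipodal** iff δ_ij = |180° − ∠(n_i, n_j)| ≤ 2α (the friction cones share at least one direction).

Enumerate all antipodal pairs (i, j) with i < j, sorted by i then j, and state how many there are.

count = 2; pairs: (0,2), (1,4)

α = atan 0.2 = 11.31°;  2α = 22.62°
n_0 = (+0.9140, -0.4058)
n_1 = (+0.6437, +0.7652)
n_2 = (-0.7246, +0.6892)
n_3 = (-0.9792, -0.2028)
n_4 = (-0.7304, -0.6830)
n_5 = (+0.1000, -0.9950)
  (0,1): δ = 106.13°  ·
  (0,2): δ = 19.63°  ✓
  (0,3): δ = 35.64°  ·
  (0,4): δ = 67.02°  ·
  (0,5): δ = 119.68°  ·
  (1,2): δ = 93.49°  ·
  (1,3): δ = 38.23°  ·
  (1,4): δ = 6.85°  ✓
  (1,5): δ = 45.81°  ·
  (2,3): δ = 124.73°  ·
  (2,4): δ = 93.35°  ·
  (2,5): δ = 40.70°  ·
  (3,4): δ = 148.62°  ·
  (3,5): δ = 95.96°  ·
  (4,5): δ = 127.34°  ·
antipodal pairs: 2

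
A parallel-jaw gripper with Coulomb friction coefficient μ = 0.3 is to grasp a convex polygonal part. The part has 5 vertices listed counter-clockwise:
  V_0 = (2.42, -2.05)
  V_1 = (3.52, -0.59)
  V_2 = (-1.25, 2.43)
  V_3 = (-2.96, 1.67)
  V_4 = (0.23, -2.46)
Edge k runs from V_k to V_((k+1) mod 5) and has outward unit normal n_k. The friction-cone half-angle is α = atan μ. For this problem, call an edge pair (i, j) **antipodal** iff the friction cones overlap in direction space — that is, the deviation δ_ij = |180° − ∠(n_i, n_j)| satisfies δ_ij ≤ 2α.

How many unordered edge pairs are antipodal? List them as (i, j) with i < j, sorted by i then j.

count = 3; pairs: (0,2), (1,3), (2,4)

α = atan 0.3 = 16.70°;  2α = 33.40°
n_0 = (+0.7987, -0.6017)
n_1 = (+0.5349, +0.8449)
n_2 = (-0.4061, +0.9138)
n_3 = (-0.7914, -0.6113)
n_4 = (+0.1840, -0.9829)
  (0,1): δ = 85.34°  ·
  (0,2): δ = 29.04°  ✓
  (0,3): δ = 74.68°  ·
  (0,4): δ = 137.60°  ·
  (1,2): δ = 123.70°  ·
  (1,3): δ = 19.98°  ✓
  (1,4): δ = 42.94°  ·
  (2,3): δ = 76.28°  ·
  (2,4): δ = 13.36°  ✓
  (3,4): δ = 117.08°  ·
antipodal pairs: 3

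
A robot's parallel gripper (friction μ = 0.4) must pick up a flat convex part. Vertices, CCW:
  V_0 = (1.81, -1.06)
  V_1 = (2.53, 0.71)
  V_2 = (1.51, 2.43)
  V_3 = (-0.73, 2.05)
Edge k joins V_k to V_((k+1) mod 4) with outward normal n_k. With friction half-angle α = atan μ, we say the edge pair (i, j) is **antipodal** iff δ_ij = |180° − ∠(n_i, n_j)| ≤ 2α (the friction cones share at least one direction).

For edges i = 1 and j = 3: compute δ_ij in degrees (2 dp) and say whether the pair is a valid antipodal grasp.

δ = 8.57°, valid

α = atan 0.4 = 21.80°;  2α = 43.60°
edge 1: e_1 = (-1.02, +1.72);  n_1 = (+0.8601, +0.5101)
edge 3: e_3 = (+2.54, -3.11);  n_3 = (-0.7745, -0.6326)
∠(n_1, n_3) = 171.43°
δ = |180° − 171.43°| = 8.57°
8.57° ≤ 2α = 43.60°  →  valid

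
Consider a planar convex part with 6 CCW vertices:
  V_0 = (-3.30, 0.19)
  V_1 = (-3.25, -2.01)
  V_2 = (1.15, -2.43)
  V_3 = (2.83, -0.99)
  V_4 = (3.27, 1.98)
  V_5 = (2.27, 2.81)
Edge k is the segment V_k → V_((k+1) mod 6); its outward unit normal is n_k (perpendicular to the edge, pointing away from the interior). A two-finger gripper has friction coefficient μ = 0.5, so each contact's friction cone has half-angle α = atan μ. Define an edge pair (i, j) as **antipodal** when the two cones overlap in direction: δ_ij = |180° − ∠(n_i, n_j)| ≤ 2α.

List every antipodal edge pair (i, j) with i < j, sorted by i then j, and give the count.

count = 6; pairs: (0,2), (0,3), (0,4), (1,4), (1,5), (2,5)

α = atan 0.5 = 26.57°;  2α = 53.13°
n_0 = (-0.9997, -0.0227)
n_1 = (-0.0950, -0.9955)
n_2 = (+0.6508, -0.7593)
n_3 = (+0.9892, -0.1465)
n_4 = (+0.6387, +0.7695)
n_5 = (-0.4256, +0.9049)
  (0,1): δ = 96.75°  ·
  (0,2): δ = 50.70°  ✓
  (0,3): δ = 9.73°  ✓
  (0,4): δ = 49.01°  ✓
  (0,5): δ = 113.89°  ·
  (1,2): δ = 133.95°  ·
  (1,3): δ = 92.97°  ·
  (1,4): δ = 34.24°  ✓
  (1,5): δ = 30.64°  ✓
  (2,3): δ = 139.03°  ·
  (2,4): δ = 80.29°  ·
  (2,5): δ = 15.41°  ✓
  (3,4): δ = 121.27°  ·
  (3,5): δ = 56.38°  ·
  (4,5): δ = 115.12°  ·
antipodal pairs: 6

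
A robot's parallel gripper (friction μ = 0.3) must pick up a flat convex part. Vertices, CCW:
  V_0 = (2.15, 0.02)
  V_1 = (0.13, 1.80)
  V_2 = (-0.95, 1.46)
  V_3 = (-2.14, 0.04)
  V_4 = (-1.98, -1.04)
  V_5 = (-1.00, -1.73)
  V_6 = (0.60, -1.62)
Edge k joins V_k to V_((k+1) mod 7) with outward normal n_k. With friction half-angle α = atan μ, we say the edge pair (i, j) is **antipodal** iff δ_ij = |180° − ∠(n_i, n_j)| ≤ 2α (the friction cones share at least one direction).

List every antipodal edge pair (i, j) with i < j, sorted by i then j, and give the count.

α = atan 0.3 = 16.70°;  2α = 33.40°
n_0 = (+0.6611, +0.7503)
n_1 = (-0.3003, +0.9538)
n_2 = (-0.7664, +0.6423)
n_3 = (-0.9892, -0.1465)
n_4 = (-0.5757, -0.8177)
n_5 = (+0.0686, -0.9976)
n_6 = (+0.7268, -0.6869)
  (0,1): δ = 121.14°  ·
  (0,2): δ = 88.58°  ·
  (0,3): δ = 40.19°  ·
  (0,4): δ = 6.24°  ✓
  (0,5): δ = 45.32°  ·
  (0,6): δ = 88.00°  ·
  (1,2): δ = 147.44°  ·
  (1,3): δ = 99.05°  ·
  (1,4): δ = 52.62°  ·
  (1,5): δ = 13.54°  ✓
  (1,6): δ = 29.14°  ✓
  (2,3): δ = 131.61°  ·
  (2,4): δ = 85.18°  ·
  (2,5): δ = 46.10°  ·
  (2,6): δ = 3.42°  ✓
  (3,4): δ = 133.58°  ·
  (3,5): δ = 94.49°  ·
  (3,6): δ = 51.81°  ·
  (4,5): δ = 140.92°  ·
  (4,6): δ = 98.24°  ·
  (5,6): δ = 137.32°  ·
antipodal pairs: 4

count = 4; pairs: (0,4), (1,5), (1,6), (2,6)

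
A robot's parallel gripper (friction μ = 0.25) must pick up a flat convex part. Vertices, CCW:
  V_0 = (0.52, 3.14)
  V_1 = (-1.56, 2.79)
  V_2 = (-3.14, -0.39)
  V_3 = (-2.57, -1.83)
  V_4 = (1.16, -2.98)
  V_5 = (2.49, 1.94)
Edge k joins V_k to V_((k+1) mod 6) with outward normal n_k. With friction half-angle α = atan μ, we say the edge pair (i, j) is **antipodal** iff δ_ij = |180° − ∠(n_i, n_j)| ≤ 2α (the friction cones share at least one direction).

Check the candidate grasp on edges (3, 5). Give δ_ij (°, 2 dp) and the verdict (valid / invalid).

α = atan 0.25 = 14.04°;  2α = 28.07°
edge 3: e_3 = (+3.73, -1.15);  n_3 = (-0.2946, -0.9556)
edge 5: e_5 = (-1.97, +1.20);  n_5 = (+0.5202, +0.8540)
∠(n_3, n_5) = 165.79°
δ = |180° − 165.79°| = 14.21°
14.21° ≤ 2α = 28.07°  →  valid

δ = 14.21°, valid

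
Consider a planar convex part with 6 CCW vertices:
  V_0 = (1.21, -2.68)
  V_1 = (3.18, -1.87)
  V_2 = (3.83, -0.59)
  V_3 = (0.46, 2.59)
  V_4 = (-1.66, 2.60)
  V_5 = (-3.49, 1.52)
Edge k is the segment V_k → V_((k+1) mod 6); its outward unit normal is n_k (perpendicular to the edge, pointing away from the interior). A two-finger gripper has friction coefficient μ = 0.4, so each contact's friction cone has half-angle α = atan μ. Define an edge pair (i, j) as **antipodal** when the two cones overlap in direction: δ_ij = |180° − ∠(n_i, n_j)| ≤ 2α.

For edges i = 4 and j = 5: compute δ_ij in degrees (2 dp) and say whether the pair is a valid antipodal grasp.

α = atan 0.4 = 21.80°;  2α = 43.60°
edge 4: e_4 = (-1.83, -1.08);  n_4 = (-0.5083, +0.8612)
edge 5: e_5 = (+4.70, -4.20);  n_5 = (-0.6663, -0.7457)
∠(n_4, n_5) = 107.67°
δ = |180° − 107.67°| = 72.33°
72.33° > 2α = 43.60°  →  invalid

δ = 72.33°, invalid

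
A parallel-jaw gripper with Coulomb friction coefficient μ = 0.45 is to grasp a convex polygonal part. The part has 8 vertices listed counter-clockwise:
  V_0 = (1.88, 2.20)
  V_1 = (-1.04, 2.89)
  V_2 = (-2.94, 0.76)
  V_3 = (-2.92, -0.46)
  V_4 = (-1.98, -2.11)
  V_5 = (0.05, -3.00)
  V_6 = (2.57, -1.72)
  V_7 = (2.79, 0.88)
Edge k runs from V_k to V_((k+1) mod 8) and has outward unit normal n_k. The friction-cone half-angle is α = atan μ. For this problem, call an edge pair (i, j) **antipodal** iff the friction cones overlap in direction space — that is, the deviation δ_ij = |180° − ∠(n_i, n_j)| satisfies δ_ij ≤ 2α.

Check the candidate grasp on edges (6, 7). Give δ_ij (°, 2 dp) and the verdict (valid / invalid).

δ = 140.58°, invalid

α = atan 0.45 = 24.23°;  2α = 48.46°
edge 6: e_6 = (+0.22, +2.60);  n_6 = (+0.9964, -0.0843)
edge 7: e_7 = (-0.91, +1.32);  n_7 = (+0.8233, +0.5676)
∠(n_6, n_7) = 39.42°
δ = |180° − 39.42°| = 140.58°
140.58° > 2α = 48.46°  →  invalid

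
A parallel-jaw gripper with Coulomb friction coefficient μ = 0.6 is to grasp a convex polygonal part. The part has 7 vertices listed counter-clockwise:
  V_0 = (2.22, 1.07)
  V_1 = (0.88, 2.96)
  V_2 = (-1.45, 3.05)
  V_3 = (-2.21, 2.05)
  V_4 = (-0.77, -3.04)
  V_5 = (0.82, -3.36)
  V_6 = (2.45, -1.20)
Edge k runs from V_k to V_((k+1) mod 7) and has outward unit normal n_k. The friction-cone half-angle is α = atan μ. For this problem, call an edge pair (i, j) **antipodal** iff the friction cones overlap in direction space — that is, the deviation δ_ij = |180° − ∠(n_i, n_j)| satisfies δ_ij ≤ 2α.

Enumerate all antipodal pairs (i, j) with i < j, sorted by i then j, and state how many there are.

count = 8; pairs: (0,3), (0,4), (1,4), (1,5), (2,5), (2,6), (3,5), (3,6)

α = atan 0.6 = 30.96°;  2α = 61.93°
n_0 = (+0.8158, +0.5784)
n_1 = (+0.0386, +0.9993)
n_2 = (-0.7962, +0.6051)
n_3 = (-0.9622, -0.2722)
n_4 = (-0.1973, -0.9803)
n_5 = (+0.7982, -0.6024)
n_6 = (+0.9949, +0.1008)
  (0,1): δ = 127.55°  ·
  (0,2): δ = 72.57°  ·
  (0,3): δ = 19.54°  ✓
  (0,4): δ = 43.28°  ✓
  (0,5): δ = 107.62°  ·
  (0,6): δ = 150.45°  ·
  (1,2): δ = 125.02°  ·
  (1,3): δ = 71.99°  ·
  (1,4): δ = 9.17°  ✓
  (1,5): δ = 55.17°  ✓
  (1,6): δ = 98.00°  ·
  (2,3): δ = 126.97°  ·
  (2,4): δ = 64.14°  ·
  (2,5): δ = 0.20°  ✓
  (2,6): δ = 43.02°  ✓
  (3,4): δ = 117.18°  ·
  (3,5): δ = 52.84°  ✓
  (3,6): δ = 10.01°  ✓
  (4,5): δ = 115.66°  ·
  (4,6): δ = 72.84°  ·
  (5,6): δ = 137.18°  ·
antipodal pairs: 8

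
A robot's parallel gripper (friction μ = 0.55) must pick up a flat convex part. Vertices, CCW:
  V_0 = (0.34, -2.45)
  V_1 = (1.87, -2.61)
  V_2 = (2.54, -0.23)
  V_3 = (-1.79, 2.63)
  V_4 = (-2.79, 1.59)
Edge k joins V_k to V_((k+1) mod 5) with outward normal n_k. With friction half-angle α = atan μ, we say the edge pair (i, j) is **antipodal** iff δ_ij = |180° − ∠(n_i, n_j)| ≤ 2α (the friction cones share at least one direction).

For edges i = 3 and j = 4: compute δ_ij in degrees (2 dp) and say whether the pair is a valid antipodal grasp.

α = atan 0.55 = 28.81°;  2α = 57.62°
edge 3: e_3 = (-1.00, -1.04);  n_3 = (-0.7208, +0.6931)
edge 4: e_4 = (+3.13, -4.04);  n_4 = (-0.7905, -0.6124)
∠(n_3, n_4) = 81.64°
δ = |180° − 81.64°| = 98.36°
98.36° > 2α = 57.62°  →  invalid

δ = 98.36°, invalid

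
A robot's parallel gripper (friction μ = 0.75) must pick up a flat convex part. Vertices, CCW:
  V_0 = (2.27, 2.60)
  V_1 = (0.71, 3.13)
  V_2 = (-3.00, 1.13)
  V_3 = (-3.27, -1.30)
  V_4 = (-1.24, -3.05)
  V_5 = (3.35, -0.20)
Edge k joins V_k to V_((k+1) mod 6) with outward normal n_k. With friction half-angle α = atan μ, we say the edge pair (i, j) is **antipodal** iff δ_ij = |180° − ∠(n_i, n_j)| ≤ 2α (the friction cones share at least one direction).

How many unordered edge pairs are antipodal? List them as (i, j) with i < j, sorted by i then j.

count = 7; pairs: (0,3), (0,4), (1,3), (1,4), (2,4), (2,5), (3,5)

α = atan 0.75 = 36.87°;  2α = 73.74°
n_0 = (+0.3217, +0.9468)
n_1 = (-0.4745, +0.8802)
n_2 = (-0.9939, +0.1104)
n_3 = (-0.6529, -0.7574)
n_4 = (+0.5275, -0.8496)
n_5 = (+0.9330, +0.3599)
  (0,1): δ = 132.91°  ·
  (0,2): δ = 77.58°  ·
  (0,3): δ = 22.00°  ✓
  (0,4): δ = 50.60°  ✓
  (0,5): δ = 129.86°  ·
  (1,2): δ = 124.67°  ·
  (1,3): δ = 69.09°  ✓
  (1,4): δ = 3.51°  ✓
  (1,5): δ = 82.76°  ·
  (2,3): δ = 124.42°  ·
  (2,4): δ = 51.82°  ✓
  (2,5): δ = 27.43°  ✓
  (3,4): δ = 107.40°  ·
  (3,5): δ = 28.14°  ✓
  (4,5): δ = 100.74°  ·
antipodal pairs: 7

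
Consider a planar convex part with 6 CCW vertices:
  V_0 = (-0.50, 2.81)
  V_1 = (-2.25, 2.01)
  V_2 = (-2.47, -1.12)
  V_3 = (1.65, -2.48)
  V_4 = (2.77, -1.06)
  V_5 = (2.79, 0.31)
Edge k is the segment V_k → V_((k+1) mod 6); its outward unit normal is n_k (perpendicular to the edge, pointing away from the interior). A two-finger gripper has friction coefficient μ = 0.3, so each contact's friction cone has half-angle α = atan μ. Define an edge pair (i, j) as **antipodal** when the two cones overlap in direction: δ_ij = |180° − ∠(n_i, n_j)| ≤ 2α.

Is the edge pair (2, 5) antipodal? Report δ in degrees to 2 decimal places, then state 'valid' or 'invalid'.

α = atan 0.3 = 16.70°;  2α = 33.40°
edge 2: e_2 = (+4.12, -1.36);  n_2 = (-0.3135, -0.9496)
edge 5: e_5 = (-3.29, +2.50);  n_5 = (+0.6050, +0.7962)
∠(n_2, n_5) = 161.04°
δ = |180° − 161.04°| = 18.96°
18.96° ≤ 2α = 33.40°  →  valid

δ = 18.96°, valid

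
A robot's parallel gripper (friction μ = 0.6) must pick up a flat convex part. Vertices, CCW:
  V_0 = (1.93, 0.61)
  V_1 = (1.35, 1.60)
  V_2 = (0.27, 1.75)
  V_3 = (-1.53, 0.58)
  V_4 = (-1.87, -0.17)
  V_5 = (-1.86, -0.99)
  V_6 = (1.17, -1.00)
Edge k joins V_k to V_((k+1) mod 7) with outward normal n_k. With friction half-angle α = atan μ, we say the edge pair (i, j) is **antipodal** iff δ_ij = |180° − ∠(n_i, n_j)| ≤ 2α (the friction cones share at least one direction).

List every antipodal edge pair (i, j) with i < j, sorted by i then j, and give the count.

α = atan 0.6 = 30.96°;  2α = 61.93°
n_0 = (+0.8628, +0.5055)
n_1 = (+0.1376, +0.9905)
n_2 = (-0.5450, +0.8384)
n_3 = (-0.9108, +0.4129)
n_4 = (-0.9999, -0.0122)
n_5 = (-0.0033, -1.0000)
n_6 = (+0.9043, -0.4269)
  (0,1): δ = 128.27°  ·
  (0,2): δ = 87.34°  ·
  (0,3): δ = 54.75°  ✓
  (0,4): δ = 29.67°  ✓
  (0,5): δ = 59.45°  ✓
  (0,6): δ = 124.37°  ·
  (1,2): δ = 139.07°  ·
  (1,3): δ = 106.48°  ·
  (1,4): δ = 81.39°  ·
  (1,5): δ = 7.72°  ✓
  (1,6): δ = 72.64°  ·
  (2,3): δ = 147.41°  ·
  (2,4): δ = 122.33°  ·
  (2,5): δ = 33.21°  ✓
  (2,6): δ = 31.71°  ✓
  (3,4): δ = 154.91°  ·
  (3,5): δ = 65.80°  ·
  (3,6): δ = 0.88°  ✓
  (4,5): δ = 90.89°  ·
  (4,6): δ = 25.97°  ✓
  (5,6): δ = 115.08°  ·
antipodal pairs: 8

count = 8; pairs: (0,3), (0,4), (0,5), (1,5), (2,5), (2,6), (3,6), (4,6)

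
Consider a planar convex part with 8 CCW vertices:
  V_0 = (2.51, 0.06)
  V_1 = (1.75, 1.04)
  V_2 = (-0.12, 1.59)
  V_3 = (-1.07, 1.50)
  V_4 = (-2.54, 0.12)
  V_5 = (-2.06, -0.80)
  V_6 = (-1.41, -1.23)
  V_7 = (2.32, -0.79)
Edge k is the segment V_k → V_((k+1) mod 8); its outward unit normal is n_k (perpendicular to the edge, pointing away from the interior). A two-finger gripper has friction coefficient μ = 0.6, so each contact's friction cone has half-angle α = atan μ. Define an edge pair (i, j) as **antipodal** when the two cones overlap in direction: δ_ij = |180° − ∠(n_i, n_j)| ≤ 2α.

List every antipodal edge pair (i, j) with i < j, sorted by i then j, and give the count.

α = atan 0.6 = 30.96°;  2α = 61.93°
n_0 = (+0.7902, +0.6128)
n_1 = (+0.2822, +0.9594)
n_2 = (-0.0943, +0.9955)
n_3 = (-0.6844, +0.7291)
n_4 = (-0.8866, -0.4626)
n_5 = (-0.5517, -0.8340)
n_6 = (+0.1172, -0.9931)
n_7 = (+0.9759, -0.2181)
  (0,1): δ = 144.18°  ·
  (0,2): δ = 122.38°  ·
  (0,3): δ = 84.60°  ·
  (0,4): δ = 10.24°  ✓
  (0,5): δ = 18.72°  ✓
  (0,6): δ = 58.93°  ✓
  (0,7): δ = 129.61°  ·
  (1,2): δ = 158.20°  ·
  (1,3): δ = 120.42°  ·
  (1,4): δ = 46.06°  ✓
  (1,5): δ = 17.10°  ✓
  (1,6): δ = 23.12°  ✓
  (1,7): δ = 93.79°  ·
  (2,3): δ = 142.22°  ·
  (2,4): δ = 67.86°  ·
  (2,5): δ = 38.90°  ✓
  (2,6): δ = 1.32°  ✓
  (2,7): δ = 71.99°  ·
  (3,4): δ = 105.64°  ·
  (3,5): δ = 76.68°  ·
  (3,6): δ = 36.46°  ✓
  (3,7): δ = 34.21°  ✓
  (4,5): δ = 151.04°  ·
  (4,6): δ = 110.83°  ·
  (4,7): δ = 40.15°  ✓
  (5,6): δ = 139.79°  ·
  (5,7): δ = 69.11°  ·
  (6,7): δ = 109.33°  ·
antipodal pairs: 11

count = 11; pairs: (0,4), (0,5), (0,6), (1,4), (1,5), (1,6), (2,5), (2,6), (3,6), (3,7), (4,7)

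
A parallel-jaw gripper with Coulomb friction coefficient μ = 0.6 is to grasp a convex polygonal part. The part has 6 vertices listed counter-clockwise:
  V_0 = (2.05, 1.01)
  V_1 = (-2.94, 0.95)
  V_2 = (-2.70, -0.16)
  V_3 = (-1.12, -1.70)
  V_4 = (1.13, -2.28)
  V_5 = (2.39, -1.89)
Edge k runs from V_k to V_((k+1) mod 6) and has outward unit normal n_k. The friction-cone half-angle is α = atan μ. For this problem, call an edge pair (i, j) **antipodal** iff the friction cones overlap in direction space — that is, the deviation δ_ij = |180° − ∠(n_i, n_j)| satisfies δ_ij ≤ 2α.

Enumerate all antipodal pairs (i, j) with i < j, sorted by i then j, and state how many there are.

α = atan 0.6 = 30.96°;  2α = 61.93°
n_0 = (-0.0120, +0.9999)
n_1 = (-0.9774, -0.2113)
n_2 = (-0.6980, -0.7161)
n_3 = (-0.2496, -0.9683)
n_4 = (+0.2957, -0.9553)
n_5 = (+0.9932, +0.1164)
  (0,1): δ = 78.49°  ·
  (0,2): δ = 44.95°  ✓
  (0,3): δ = 15.14°  ✓
  (0,4): δ = 16.51°  ✓
  (0,5): δ = 96.00°  ·
  (1,2): δ = 146.47°  ·
  (1,3): δ = 116.66°  ·
  (1,4): δ = 85.00°  ·
  (1,5): δ = 5.51°  ✓
  (2,3): δ = 150.19°  ·
  (2,4): δ = 118.54°  ·
  (2,5): δ = 39.05°  ✓
  (3,4): δ = 148.35°  ·
  (3,5): δ = 68.86°  ·
  (4,5): δ = 100.51°  ·
antipodal pairs: 5

count = 5; pairs: (0,2), (0,3), (0,4), (1,5), (2,5)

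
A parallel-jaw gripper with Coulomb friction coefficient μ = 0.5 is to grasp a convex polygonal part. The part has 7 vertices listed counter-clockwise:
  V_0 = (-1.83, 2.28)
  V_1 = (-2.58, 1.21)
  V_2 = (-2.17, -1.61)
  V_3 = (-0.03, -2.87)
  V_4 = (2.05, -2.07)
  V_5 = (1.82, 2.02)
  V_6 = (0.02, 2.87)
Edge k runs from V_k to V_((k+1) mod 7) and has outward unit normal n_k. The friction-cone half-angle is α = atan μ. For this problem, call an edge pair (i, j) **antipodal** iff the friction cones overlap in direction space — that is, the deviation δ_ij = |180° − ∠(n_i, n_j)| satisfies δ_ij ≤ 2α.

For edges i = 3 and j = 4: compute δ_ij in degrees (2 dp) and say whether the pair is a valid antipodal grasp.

δ = 107.82°, invalid

α = atan 0.5 = 26.57°;  2α = 53.13°
edge 3: e_3 = (+2.08, +0.80);  n_3 = (+0.3590, -0.9333)
edge 4: e_4 = (-0.23, +4.09);  n_4 = (+0.9984, +0.0561)
∠(n_3, n_4) = 72.18°
δ = |180° − 72.18°| = 107.82°
107.82° > 2α = 53.13°  →  invalid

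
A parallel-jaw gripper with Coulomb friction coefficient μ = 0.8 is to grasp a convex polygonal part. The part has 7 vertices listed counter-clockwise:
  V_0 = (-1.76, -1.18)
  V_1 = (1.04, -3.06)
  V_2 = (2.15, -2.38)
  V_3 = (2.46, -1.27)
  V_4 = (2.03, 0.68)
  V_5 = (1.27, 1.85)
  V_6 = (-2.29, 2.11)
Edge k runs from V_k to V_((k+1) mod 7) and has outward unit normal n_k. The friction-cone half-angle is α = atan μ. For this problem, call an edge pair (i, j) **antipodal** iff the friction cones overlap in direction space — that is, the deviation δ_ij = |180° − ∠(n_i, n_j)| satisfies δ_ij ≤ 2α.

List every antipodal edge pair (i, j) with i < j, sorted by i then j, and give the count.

α = atan 0.8 = 38.66°;  2α = 77.32°
n_0 = (-0.5574, -0.8302)
n_1 = (+0.5224, -0.8527)
n_2 = (+0.9631, -0.2690)
n_3 = (+0.9765, +0.2153)
n_4 = (+0.8386, +0.5447)
n_5 = (+0.0728, +0.9973)
n_6 = (-0.9873, -0.1590)
  (0,1): δ = 114.63°  ·
  (0,2): δ = 71.73°  ✓
  (0,3): δ = 43.69°  ✓
  (0,4): δ = 23.11°  ✓
  (0,5): δ = 29.70°  ✓
  (0,6): δ = 133.03°  ·
  (1,2): δ = 137.10°  ·
  (1,3): δ = 109.06°  ·
  (1,4): δ = 88.49°  ·
  (1,5): δ = 35.67°  ✓
  (1,6): δ = 67.66°  ✓
  (2,3): δ = 151.96°  ·
  (2,4): δ = 131.39°  ·
  (2,5): δ = 78.57°  ·
  (2,6): δ = 24.76°  ✓
  (3,4): δ = 159.43°  ·
  (3,5): δ = 106.61°  ·
  (3,6): δ = 3.28°  ✓
  (4,5): δ = 127.18°  ·
  (4,6): δ = 23.86°  ✓
  (5,6): δ = 76.67°  ✓
antipodal pairs: 10

count = 10; pairs: (0,2), (0,3), (0,4), (0,5), (1,5), (1,6), (2,6), (3,6), (4,6), (5,6)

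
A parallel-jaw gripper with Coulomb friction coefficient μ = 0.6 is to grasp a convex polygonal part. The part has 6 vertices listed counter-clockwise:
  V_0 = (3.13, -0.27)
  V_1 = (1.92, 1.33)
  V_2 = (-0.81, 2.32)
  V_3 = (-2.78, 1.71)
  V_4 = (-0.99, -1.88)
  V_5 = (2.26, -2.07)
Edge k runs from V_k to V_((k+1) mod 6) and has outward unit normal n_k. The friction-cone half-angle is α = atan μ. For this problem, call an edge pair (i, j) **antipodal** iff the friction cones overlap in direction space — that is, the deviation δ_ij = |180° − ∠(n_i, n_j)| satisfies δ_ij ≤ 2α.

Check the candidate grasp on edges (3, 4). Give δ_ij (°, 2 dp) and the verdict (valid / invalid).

δ = 119.85°, invalid

α = atan 0.6 = 30.96°;  2α = 61.93°
edge 3: e_3 = (+1.79, -3.59);  n_3 = (-0.8949, -0.4462)
edge 4: e_4 = (+3.25, -0.19);  n_4 = (-0.0584, -0.9983)
∠(n_3, n_4) = 60.15°
δ = |180° − 60.15°| = 119.85°
119.85° > 2α = 61.93°  →  invalid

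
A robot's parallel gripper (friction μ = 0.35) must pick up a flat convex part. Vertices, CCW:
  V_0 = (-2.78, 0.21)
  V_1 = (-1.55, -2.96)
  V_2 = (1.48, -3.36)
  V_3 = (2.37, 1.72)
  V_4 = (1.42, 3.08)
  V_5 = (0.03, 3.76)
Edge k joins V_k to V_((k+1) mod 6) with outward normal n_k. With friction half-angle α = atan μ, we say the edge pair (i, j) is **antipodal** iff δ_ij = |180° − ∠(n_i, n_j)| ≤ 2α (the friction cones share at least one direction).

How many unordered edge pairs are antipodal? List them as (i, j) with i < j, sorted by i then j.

α = atan 0.35 = 19.29°;  2α = 38.58°
n_0 = (-0.9323, -0.3617)
n_1 = (-0.1309, -0.9914)
n_2 = (+0.9850, -0.1726)
n_3 = (+0.8198, +0.5727)
n_4 = (+0.4394, +0.8983)
n_5 = (-0.7841, +0.6206)
  (0,1): δ = 118.73°  ·
  (0,2): δ = 31.14°  ✓
  (0,3): δ = 13.73°  ✓
  (0,4): δ = 42.72°  ·
  (0,5): δ = 120.43°  ·
  (1,2): δ = 92.42°  ·
  (1,3): δ = 47.54°  ·
  (1,4): δ = 18.55°  ✓
  (1,5): δ = 59.16°  ·
  (2,3): δ = 135.13°  ·
  (2,4): δ = 106.13°  ·
  (2,5): δ = 28.43°  ✓
  (3,4): δ = 151.00°  ·
  (3,5): δ = 73.30°  ·
  (4,5): δ = 102.30°  ·
antipodal pairs: 4

count = 4; pairs: (0,2), (0,3), (1,4), (2,5)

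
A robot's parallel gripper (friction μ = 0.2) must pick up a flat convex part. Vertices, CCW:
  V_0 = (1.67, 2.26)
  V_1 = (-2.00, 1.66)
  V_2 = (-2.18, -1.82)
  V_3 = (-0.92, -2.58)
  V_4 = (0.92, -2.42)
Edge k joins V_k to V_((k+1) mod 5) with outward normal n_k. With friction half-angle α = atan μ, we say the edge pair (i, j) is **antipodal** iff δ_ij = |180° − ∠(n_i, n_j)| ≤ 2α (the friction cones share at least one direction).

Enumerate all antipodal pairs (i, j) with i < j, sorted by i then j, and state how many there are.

α = atan 0.2 = 11.31°;  2α = 22.62°
n_0 = (-0.1613, +0.9869)
n_1 = (-0.9987, +0.0517)
n_2 = (-0.5165, -0.8563)
n_3 = (+0.0866, -0.9962)
n_4 = (+0.9874, -0.1582)
  (0,1): δ = 102.25°  ·
  (0,2): δ = 40.38°  ·
  (0,3): δ = 4.32°  ✓
  (0,4): δ = 71.61°  ·
  (1,2): δ = 118.14°  ·
  (1,3): δ = 82.07°  ·
  (1,4): δ = 6.14°  ✓
  (2,3): δ = 143.93°  ·
  (2,4): δ = 68.01°  ·
  (3,4): δ = 104.07°  ·
antipodal pairs: 2

count = 2; pairs: (0,3), (1,4)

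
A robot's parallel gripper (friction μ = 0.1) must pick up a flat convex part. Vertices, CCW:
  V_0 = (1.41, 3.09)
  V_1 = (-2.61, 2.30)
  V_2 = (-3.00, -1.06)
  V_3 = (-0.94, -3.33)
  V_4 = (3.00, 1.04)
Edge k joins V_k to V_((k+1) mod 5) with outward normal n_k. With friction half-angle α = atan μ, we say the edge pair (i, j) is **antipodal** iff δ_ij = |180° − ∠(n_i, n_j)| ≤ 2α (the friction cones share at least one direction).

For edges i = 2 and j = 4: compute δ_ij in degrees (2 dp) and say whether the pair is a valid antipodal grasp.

α = atan 0.1 = 5.71°;  2α = 11.42°
edge 2: e_2 = (+2.06, -2.27);  n_2 = (-0.7405, -0.6720)
edge 4: e_4 = (-1.59, +2.05);  n_4 = (+0.7902, +0.6129)
∠(n_2, n_4) = 175.57°
δ = |180° − 175.57°| = 4.43°
4.43° ≤ 2α = 11.42°  →  valid

δ = 4.43°, valid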